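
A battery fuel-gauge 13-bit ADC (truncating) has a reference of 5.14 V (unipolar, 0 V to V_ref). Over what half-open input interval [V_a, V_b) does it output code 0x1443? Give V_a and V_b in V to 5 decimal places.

LSB = 5.14/2^13 = 0.627 mV.
Code 0x1443 = 5187 decimal.
V_a = V_low + 5187·LSB = 3.25454 V; V_b = V_low + 5188·LSB = 3.25517 V.

[3.25454 V, 3.25517 V)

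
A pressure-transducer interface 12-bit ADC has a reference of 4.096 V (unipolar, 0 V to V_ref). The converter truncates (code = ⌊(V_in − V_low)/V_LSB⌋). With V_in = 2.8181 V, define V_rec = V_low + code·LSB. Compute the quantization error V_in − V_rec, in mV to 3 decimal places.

0.100 mV

One LSB is 4.096 V / 4096 = 1.000 mV.
Scaled input = 2818.1000 LSBs, so code = 2818.
Reconstructed: 2.818 V.
Error = 2.8181 − 2.818 = 0.0001 V = 0.100 mV.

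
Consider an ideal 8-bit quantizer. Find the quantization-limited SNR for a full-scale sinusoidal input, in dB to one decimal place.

SNR ≈ 6.02·N + 1.76 dB = 6.02·8 + 1.76 = 49.92 dB.

49.9 dB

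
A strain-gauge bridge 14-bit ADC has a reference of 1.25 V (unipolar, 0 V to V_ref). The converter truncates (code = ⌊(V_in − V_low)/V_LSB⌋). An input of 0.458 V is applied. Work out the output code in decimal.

Full-scale span = 1.25 V; LSB = 1.25/2^14 = 76.29 µV.
Input sits at 6003.098 steps above V_low.
⌊·⌋(6003.098) = 6003.

code 6003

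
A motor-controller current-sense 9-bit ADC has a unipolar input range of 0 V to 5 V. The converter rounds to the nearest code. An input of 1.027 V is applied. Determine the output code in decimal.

Full-scale span = 5 V; LSB = 5/2^9 = 9.766 mV.
(1.027 − 0) / 0.00976562 = 105.165 LSBs.
So the output code is 105.

code 105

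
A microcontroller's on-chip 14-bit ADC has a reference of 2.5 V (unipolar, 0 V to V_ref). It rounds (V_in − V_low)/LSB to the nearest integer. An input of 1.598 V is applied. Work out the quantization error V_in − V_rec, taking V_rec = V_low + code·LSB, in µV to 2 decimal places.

Step size: 2.5 V ÷ 2^14 = 152.59 µV.
(1.598 − 0)/0.000152588 = 10472.6528; round gives code 10473.
Code 10473 maps back to 0 + 10473×0.000152588 V = 1.598053 V.
V_in − V_rec = -5.29785e-05 V = -52.98 µV.

-52.98 µV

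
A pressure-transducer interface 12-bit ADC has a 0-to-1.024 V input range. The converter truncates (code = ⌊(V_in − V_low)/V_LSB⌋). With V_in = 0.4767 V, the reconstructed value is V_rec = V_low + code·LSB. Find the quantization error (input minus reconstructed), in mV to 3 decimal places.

0.200 mV

Step size: 1.024 V ÷ 2^12 = 250.00 µV.
(0.4767 − 0)/0.00025 = 1906.8000; ⌊·⌋ gives code 1906.
Reconstructed: 0.4765 V.
Error = 0.4767 − 0.4765 = 0.0002 V = 0.200 mV.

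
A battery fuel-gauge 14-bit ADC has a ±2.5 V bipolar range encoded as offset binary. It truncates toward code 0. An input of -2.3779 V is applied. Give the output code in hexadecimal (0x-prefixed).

LSB = 5 V / 16384 = 305.18 µV.
Input sits at 400.097 steps above V_low.
So the output code is 400.
In hexadecimal (0x-prefixed): 0x190.

code 0x190 (decimal 400)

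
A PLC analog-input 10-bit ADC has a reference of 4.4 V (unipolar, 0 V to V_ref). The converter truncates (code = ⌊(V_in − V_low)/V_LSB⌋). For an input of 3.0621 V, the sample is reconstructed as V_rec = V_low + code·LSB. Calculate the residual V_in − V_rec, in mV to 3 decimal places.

Step size: 4.4 V ÷ 2^10 = 4.297 mV.
Scaled input = 712.6342 LSBs, so code = 712.
Code 712 maps back to 0 + 712×0.00429688 V = 3.059375 V.
Error = 3.0621 − 3.059375 = 0.002725 V = 2.725 mV.

2.725 mV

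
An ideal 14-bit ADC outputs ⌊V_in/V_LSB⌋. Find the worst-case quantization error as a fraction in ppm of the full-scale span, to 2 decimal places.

61.04 ppm

Truncating → worst-case error = 1 LSB = V_FS/2^14, so 1e+06/16384 = 61.0352 ppm of full scale.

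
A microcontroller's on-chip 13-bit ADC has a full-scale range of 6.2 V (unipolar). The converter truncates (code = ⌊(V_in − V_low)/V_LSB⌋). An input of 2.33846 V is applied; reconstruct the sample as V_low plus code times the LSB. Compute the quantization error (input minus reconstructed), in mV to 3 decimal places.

Step size: 6.2 V ÷ 2^13 = 0.757 mV.
(2.33846 − 0)/0.000756836 = 3089.7846; ⌊·⌋ gives code 3089.
V_rec = 0 + 3089·0.000756836 = 2.3378662 V.
V_in − V_rec = 0.000593789 V = 0.594 mV.

0.594 mV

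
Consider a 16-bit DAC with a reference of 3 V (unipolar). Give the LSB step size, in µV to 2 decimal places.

Full-scale span = 3 V.
LSB = 3 / 2^16 = 3 / 65536 = 4.57764e-05 V = 45.78 µV.

45.78 µV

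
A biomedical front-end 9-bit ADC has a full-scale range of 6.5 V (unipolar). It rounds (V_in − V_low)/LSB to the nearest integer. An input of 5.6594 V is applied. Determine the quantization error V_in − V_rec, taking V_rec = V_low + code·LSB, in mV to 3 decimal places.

-2.709 mV

LSB = 6.5/2^9 = 12.695 mV.
(V_in − V_low)/LSB = (5.6594 − 0)/0.0126953 = 445.7866 → code 446 (round).
Code 446 maps back to 0 + 446×0.0126953 V = 5.6621094 V.
Difference: -0.00270937 V → -2.709 mV.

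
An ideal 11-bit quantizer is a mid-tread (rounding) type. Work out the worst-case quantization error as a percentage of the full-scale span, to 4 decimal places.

Rounding → worst-case error = ½ LSB = V_FS/2^12, so 100/4096 = 0.0244141 % of full scale.

0.0244 %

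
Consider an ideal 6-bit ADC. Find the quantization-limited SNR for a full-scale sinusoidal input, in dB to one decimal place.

SNR ≈ 6.02·N + 1.76 dB = 6.02·6 + 1.76 = 37.88 dB.

37.9 dB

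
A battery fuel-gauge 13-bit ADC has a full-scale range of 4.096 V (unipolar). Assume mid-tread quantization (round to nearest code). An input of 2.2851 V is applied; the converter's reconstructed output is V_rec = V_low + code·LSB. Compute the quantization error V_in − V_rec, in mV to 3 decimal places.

0.100 mV

Step size: 4.096 V ÷ 2^13 = 0.500 mV.
(V_in − V_low)/LSB = (2.2851 − 0)/0.0005 = 4570.2000 → code 4570 (round).
V_rec = 0 + 4570·0.0005 = 2.285 V.
Error = 2.2851 − 2.285 = 0.0001 V = 0.100 mV.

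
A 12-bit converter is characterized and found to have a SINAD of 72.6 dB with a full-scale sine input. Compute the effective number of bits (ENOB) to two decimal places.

11.77 bits

ENOB = (SINAD − 1.76) / 6.02 = (72.6 − 1.76)/6.02 = 11.767.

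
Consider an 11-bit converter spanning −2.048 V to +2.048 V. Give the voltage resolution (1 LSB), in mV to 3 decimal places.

2.000 mV

Full-scale span = 4.096 V.
LSB = 4.096 / 2^11 = 4.096 / 2048 = 0.002 V = 2.000 mV.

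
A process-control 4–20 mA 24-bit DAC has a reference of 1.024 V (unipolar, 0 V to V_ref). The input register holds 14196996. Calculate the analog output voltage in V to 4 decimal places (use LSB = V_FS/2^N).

0.8665 V

LSB = 1.024 V / 2^24 = 0.06 µV.
V_out = 0 + 14196996 × 6.10352e-08 V = 0.866516 V.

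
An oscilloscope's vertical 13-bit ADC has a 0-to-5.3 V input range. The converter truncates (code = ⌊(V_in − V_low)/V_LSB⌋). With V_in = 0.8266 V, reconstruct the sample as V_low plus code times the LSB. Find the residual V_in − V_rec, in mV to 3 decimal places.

0.416 mV

One LSB is 5.3 V / 8192 = 0.647 mV.
(V_in − V_low)/LSB = (0.8266 − 0)/0.000646973 = 1277.6429 → code 1277 (floor).
Reconstructed: 0.82618408 V.
Difference: 0.000415918 V → 0.416 mV.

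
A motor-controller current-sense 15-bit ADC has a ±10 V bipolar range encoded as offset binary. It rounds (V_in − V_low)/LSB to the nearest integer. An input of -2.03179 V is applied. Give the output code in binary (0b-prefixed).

Full-scale span = 20 V; LSB = 20/2^15 = 0.610 mV.
Input sits at 13055.115 steps above V_low.
round(13055.115) = 13055.
In binary (0b-prefixed): 0b11001011111111.

code 0b11001011111111 (decimal 13055)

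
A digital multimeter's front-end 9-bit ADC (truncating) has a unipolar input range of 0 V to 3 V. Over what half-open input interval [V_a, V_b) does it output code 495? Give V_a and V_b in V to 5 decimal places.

LSB = 3/2^9 = 5.859 mV.
V_a = V_low + 495·LSB = 2.90039 V; V_b = V_low + 496·LSB = 2.90625 V.

[2.90039 V, 2.90625 V)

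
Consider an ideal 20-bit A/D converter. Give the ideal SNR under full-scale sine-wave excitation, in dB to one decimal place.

SNR ≈ 6.02·N + 1.76 dB = 6.02·20 + 1.76 = 122.16 dB.

122.2 dB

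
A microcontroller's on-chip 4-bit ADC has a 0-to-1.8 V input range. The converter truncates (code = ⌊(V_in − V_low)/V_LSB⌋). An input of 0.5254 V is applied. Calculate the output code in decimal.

code 4

With 16 levels over 1.8 V, one step is 112.500 mV.
Input sits at 4.670 steps above V_low.
Floor → code 4.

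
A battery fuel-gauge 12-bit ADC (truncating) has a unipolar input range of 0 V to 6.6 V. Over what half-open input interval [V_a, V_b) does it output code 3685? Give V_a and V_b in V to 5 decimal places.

LSB = 6.6/2^12 = 1.611 mV.
V_a = V_low + 3685·LSB = 5.93774 V; V_b = V_low + 3686·LSB = 5.93936 V.

[5.93774 V, 5.93936 V)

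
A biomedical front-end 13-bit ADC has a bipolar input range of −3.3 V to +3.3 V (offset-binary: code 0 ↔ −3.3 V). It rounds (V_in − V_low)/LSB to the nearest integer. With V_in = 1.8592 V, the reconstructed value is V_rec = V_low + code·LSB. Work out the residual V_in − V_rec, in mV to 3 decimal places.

LSB = 6.6/2^13 = 0.806 mV.
(1.8592 − (−3.3))/0.000805664 = 6403.6616; round gives code 6404.
V_rec = (−3.3) + 6404·0.000805664 = 1.8594727 V.
Error = 1.8592 − 1.8594727 = -0.000272656 V = -0.273 mV.

-0.273 mV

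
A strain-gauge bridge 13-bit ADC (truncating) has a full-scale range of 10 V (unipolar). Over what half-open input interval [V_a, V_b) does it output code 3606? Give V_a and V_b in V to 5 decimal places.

[4.40186 V, 4.40308 V)

LSB = 10/2^13 = 1.221 mV.
V_a = V_low + 3606·LSB = 4.40186 V; V_b = V_low + 3607·LSB = 4.40308 V.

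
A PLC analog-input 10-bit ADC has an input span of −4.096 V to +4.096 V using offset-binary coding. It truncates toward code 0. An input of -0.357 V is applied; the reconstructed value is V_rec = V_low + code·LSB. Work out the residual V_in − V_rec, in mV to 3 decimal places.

3.000 mV

One LSB is 8.192 V / 1024 = 8.000 mV.
(-0.357 − (−4.096))/0.008 = 467.3750; ⌊·⌋ gives code 467.
Code 467 maps back to (−4.096) + 467×0.008 V = -0.36 V.
Error = -0.357 − (−0.36) = 0.003 V = 3.000 mV.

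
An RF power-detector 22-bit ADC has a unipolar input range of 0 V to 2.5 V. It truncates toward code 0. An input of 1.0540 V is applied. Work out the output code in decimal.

code 1768318

LSB = 2.5 V / 4194304 = 0.60 µV.
Input sits at 1768318.566 steps above V_low.
So the output code is 1768318.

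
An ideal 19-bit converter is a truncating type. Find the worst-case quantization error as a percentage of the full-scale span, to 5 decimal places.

0.00019 %

Truncating → worst-case error = 1 LSB = V_FS/2^19, so 100/524288 = 0.000190735 % of full scale.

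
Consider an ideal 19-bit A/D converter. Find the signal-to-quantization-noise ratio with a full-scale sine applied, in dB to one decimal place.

SNR ≈ 6.02·N + 1.76 dB = 6.02·19 + 1.76 = 116.14 dB.

116.1 dB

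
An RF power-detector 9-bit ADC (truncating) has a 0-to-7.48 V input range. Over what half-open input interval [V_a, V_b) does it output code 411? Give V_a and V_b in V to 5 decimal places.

LSB = 7.48/2^9 = 14.609 mV.
V_a = V_low + 411·LSB = 6.00445 V; V_b = V_low + 412·LSB = 6.01906 V.

[6.00445 V, 6.01906 V)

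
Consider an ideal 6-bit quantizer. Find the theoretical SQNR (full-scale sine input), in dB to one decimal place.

37.9 dB

SNR ≈ 6.02·N + 1.76 dB = 6.02·6 + 1.76 = 37.88 dB.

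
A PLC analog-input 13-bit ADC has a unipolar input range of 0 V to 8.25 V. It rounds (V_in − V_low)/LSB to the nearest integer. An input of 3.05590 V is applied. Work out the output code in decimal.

code 3034

With 8192 levels over 8.25 V, one step is 1.007 mV.
(V_in − V_low)/LSB = (3.05590 − 0) / 0.00100708 = 3034.416.
Round → code 3034.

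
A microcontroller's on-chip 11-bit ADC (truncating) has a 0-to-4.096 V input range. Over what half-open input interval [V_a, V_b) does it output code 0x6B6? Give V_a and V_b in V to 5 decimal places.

LSB = 4.096/2^11 = 2.000 mV.
Code 0x6B6 = 1718 decimal.
V_a = V_low + 1718·LSB = 3.436 V; V_b = V_low + 1719·LSB = 3.438 V.

[3.43600 V, 3.43800 V)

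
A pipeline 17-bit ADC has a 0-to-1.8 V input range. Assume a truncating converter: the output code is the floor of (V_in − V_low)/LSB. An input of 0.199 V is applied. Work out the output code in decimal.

With 131072 levels over 1.8 V, one step is 13.73 µV.
Input sits at 14490.738 steps above V_low.
So the output code is 14490.

code 14490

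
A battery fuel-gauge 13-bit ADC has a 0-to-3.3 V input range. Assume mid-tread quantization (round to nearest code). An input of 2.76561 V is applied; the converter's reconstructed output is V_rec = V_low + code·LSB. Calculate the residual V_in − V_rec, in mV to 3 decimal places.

Step size: 3.3 V ÷ 2^13 = 402.83 µV.
(V_in − V_low)/LSB = (2.76561 − 0)/0.000402832 = 6865.4173 → code 6865 (round).
V_rec = 0 + 6865·0.000402832 = 2.7654419 V.
Error = 2.76561 − 2.7654419 = 0.000168105 V = 0.168 mV.

0.168 mV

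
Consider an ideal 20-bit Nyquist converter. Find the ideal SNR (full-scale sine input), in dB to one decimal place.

122.2 dB

SNR ≈ 6.02·N + 1.76 dB = 6.02·20 + 1.76 = 122.16 dB.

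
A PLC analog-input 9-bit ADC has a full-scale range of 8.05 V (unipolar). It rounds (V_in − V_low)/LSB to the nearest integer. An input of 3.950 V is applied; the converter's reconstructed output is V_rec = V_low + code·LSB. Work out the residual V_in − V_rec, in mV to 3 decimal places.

3.613 mV

LSB = 8.05/2^9 = 15.723 mV.
Scaled input = 251.2298 LSBs, so code = 251.
Reconstructed: 3.9463867 V.
Difference: 0.00361328 V → 3.613 mV.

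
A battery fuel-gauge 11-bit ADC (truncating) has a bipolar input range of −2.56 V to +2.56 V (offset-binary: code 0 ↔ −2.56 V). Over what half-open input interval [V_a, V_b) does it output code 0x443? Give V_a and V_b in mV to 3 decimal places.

LSB = 5.12/2^11 = 2.500 mV.
Code 0x443 = 1091 decimal.
V_a = V_low + 1091·LSB = 0.1675 V; V_b = V_low + 1092·LSB = 0.17 V.

[167.500 mV, 170.000 mV)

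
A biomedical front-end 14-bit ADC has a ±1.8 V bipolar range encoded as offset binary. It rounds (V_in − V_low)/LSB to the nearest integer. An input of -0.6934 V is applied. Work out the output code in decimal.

code 5036

With 16384 levels over 3.6 V, one step is 219.73 µV.
Input sits at 5036.260 steps above V_low.
round(5036.260) = 5036.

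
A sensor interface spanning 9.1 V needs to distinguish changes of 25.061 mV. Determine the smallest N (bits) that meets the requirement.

Number of steps required ≥ 9.1 V / 25.061 mV = 363.11.
Need 2^N ≥ 363.11; 2^8 = 256, 2^9 = 512.
Minimum N = 9.

9 bits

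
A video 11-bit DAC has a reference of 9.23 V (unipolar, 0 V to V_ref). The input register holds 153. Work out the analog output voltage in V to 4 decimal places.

0.6895 V

LSB = 9.23 V / 2^11 = 4.507 mV.
V_out = 0 + 153 × 0.00450684 V = 0.689546 V.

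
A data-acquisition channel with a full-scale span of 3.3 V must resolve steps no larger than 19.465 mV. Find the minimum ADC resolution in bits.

8 bits

Number of steps required ≥ 3.3 V / 19.465 mV = 169.54.
Need 2^N ≥ 169.54; 2^7 = 128, 2^8 = 256.
Minimum N = 8.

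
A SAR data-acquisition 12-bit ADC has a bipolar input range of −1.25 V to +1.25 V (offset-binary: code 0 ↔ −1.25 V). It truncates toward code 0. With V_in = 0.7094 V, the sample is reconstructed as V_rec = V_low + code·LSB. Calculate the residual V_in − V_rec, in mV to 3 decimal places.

0.171 mV

One LSB is 2.5 V / 4096 = 0.610 mV.
(0.7094 − (−1.25))/0.000610352 = 3210.2810; ⌊·⌋ gives code 3210.
V_rec = (−1.25) + 3210·0.000610352 = 0.70922852 V.
Difference: 0.000171484 V → 0.171 mV.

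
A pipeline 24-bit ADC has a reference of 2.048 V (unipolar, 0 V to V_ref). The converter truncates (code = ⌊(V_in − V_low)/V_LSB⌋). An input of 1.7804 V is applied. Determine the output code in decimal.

Full-scale span = 2.048 V; LSB = 2.048/2^24 = 0.12 µV.
Input sits at 14585036.800 steps above V_low.
Floor → code 14585036.

code 14585036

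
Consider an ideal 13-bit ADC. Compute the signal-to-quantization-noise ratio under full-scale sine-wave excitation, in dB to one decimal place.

80.0 dB

SNR ≈ 6.02·N + 1.76 dB = 6.02·13 + 1.76 = 80.02 dB.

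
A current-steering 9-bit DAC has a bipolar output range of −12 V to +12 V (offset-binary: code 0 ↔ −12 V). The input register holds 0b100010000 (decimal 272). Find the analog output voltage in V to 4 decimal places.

0.7500 V

LSB = 24 V / 2^9 = 46.875 mV.
Code 0b100010000 = 272 decimal.
V_out = (−12) + 272 × 0.046875 V = 0.75 V.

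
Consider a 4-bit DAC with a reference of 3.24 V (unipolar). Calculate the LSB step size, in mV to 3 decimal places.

Full-scale span = 3.24 V.
LSB = 3.24 / 2^4 = 3.24 / 16 = 0.2025 V = 202.500 mV.

202.500 mV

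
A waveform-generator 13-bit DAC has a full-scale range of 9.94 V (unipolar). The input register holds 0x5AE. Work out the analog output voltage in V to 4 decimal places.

LSB = 9.94 V / 2^13 = 1.213 mV.
Code 0x5AE = 1454 decimal.
V_out = 0 + 1454 × 0.00121338 V = 1.76425 V.

1.7643 V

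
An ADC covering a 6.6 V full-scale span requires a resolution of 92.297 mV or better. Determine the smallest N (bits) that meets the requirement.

7 bits

Number of steps required ≥ 6.6 V / 92.297 mV = 71.51.
Need 2^N ≥ 71.51; 2^6 = 64, 2^7 = 128.
Minimum N = 7.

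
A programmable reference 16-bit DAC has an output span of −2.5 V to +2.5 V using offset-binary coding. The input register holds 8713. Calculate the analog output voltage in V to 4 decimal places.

-1.8353 V

LSB = 5 V / 2^16 = 76.29 µV.
V_out = (−2.5) + 8713 × 7.62939e-05 V = -1.83525 V.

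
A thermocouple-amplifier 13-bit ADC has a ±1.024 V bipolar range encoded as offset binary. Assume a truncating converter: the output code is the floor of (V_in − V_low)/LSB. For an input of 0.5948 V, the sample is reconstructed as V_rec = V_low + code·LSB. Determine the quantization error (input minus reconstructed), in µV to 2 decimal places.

50.00 µV

LSB = 2.048/2^13 = 250.00 µV.
(V_in − V_low)/LSB = (0.5948 − (−1.024))/0.00025 = 6475.2000 → code 6475 (floor).
V_rec = (−1.024) + 6475·0.00025 = 0.59475 V.
Difference: 5e-05 V → 50.00 µV.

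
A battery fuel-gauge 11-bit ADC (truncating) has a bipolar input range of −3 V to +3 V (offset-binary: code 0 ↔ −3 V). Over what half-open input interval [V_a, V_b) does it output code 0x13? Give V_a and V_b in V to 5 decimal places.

[-2.94434 V, -2.94141 V)

LSB = 6/2^11 = 2.930 mV.
Code 0x13 = 19 decimal.
V_a = V_low + 19·LSB = -2.94434 V; V_b = V_low + 20·LSB = -2.94141 V.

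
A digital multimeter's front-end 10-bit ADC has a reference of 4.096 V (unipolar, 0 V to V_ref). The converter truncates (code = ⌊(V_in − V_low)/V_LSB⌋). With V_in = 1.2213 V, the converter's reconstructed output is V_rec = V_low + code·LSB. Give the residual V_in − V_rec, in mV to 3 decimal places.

1.300 mV

One LSB is 4.096 V / 1024 = 4.000 mV.
(1.2213 − 0)/0.004 = 305.3250; ⌊·⌋ gives code 305.
V_rec = 0 + 305·0.004 = 1.22 V.
V_in − V_rec = 0.0013 V = 1.300 mV.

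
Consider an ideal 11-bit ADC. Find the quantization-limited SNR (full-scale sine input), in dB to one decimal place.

68.0 dB

SNR ≈ 6.02·N + 1.76 dB = 6.02·11 + 1.76 = 67.98 dB.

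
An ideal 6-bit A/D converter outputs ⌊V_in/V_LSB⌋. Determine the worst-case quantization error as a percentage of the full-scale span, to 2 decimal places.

Truncating → worst-case error = 1 LSB = V_FS/2^6, so 100/64 = 1.5625 % of full scale.

1.56 %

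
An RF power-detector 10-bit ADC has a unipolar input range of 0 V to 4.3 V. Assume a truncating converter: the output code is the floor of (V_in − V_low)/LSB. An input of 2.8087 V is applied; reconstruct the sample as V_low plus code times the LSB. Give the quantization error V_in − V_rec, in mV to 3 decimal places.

3.622 mV

LSB = 4.3/2^10 = 4.199 mV.
(V_in − V_low)/LSB = (2.8087 − 0)/0.00419922 = 668.8625 → code 668 (floor).
Code 668 maps back to 0 + 668×0.00419922 V = 2.8050781 V.
Error = 2.8087 − 2.8050781 = 0.00362188 V = 3.622 mV.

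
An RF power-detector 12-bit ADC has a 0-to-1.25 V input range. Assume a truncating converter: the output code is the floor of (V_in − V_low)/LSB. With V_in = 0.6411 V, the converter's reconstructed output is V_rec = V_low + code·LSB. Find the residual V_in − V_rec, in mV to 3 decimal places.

0.231 mV

Step size: 1.25 V ÷ 2^12 = 305.18 µV.
Scaled input = 2100.7565 LSBs, so code = 2100.
Code 2100 maps back to 0 + 2100×0.000305176 V = 0.64086914 V.
Error = 0.6411 − 0.64086914 = 0.000230859 V = 0.231 mV.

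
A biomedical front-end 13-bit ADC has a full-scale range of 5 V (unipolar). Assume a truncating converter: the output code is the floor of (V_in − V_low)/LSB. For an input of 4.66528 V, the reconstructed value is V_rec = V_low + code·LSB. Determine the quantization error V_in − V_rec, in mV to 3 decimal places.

0.363 mV

LSB = 5/2^13 = 0.610 mV.
Scaled input = 7643.5948 LSBs, so code = 7643.
Code 7643 maps back to 0 + 7643×0.000610352 V = 4.664917 V.
Difference: 0.000363008 V → 0.363 mV.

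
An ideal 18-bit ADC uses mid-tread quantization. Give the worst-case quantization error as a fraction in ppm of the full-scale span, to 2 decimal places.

1.91 ppm

Rounding → worst-case error = ½ LSB = V_FS/2^19, so 1e+06/524288 = 1.90735 ppm of full scale.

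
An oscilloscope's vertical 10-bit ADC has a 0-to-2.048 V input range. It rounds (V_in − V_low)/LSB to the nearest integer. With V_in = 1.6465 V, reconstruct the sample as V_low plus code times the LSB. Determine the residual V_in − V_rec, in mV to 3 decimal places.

0.500 mV

Step size: 2.048 V ÷ 2^10 = 2.000 mV.
(1.6465 − 0)/0.002 = 823.2500; round gives code 823.
Code 823 maps back to 0 + 823×0.002 V = 1.646 V.
V_in − V_rec = 0.0005 V = 0.500 mV.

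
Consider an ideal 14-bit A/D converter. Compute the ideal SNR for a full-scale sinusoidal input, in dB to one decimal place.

SNR ≈ 6.02·N + 1.76 dB = 6.02·14 + 1.76 = 86.04 dB.

86.0 dB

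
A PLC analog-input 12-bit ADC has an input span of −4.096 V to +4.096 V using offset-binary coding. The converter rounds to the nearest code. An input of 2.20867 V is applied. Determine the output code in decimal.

code 3152

With 4096 levels over 8.192 V, one step is 2.000 mV.
(V_in − V_low)/LSB = (2.20867 − (−4.096)) / 0.002 = 3152.335.
round(3152.335) = 3152.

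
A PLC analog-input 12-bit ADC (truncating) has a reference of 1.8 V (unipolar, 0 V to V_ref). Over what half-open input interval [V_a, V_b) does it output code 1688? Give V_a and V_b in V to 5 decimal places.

[0.74180 V, 0.74224 V)

LSB = 1.8/2^12 = 439.45 µV.
V_a = V_low + 1688·LSB = 0.741797 V; V_b = V_low + 1689·LSB = 0.742236 V.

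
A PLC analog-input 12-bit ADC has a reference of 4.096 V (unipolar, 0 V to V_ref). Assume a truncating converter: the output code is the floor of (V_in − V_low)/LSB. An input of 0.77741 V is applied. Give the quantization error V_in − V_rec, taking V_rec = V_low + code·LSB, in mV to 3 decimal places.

0.410 mV

Step size: 4.096 V ÷ 2^12 = 1.000 mV.
(V_in − V_low)/LSB = (0.77741 − 0)/0.001 = 777.4100 → code 777 (floor).
Code 777 maps back to 0 + 777×0.001 V = 0.777 V.
Error = 0.77741 − 0.777 = 0.00041 V = 0.410 mV.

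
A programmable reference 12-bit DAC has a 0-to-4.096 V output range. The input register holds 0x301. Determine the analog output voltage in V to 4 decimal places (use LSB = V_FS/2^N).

0.7690 V

LSB = 4.096 V / 2^12 = 1.000 mV.
Code 0x301 = 769 decimal.
V_out = 0 + 769 × 0.001 V = 0.769 V.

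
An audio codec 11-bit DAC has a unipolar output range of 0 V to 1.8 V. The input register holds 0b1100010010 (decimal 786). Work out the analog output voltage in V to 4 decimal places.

0.6908 V

LSB = 1.8 V / 2^11 = 0.879 mV.
Code 0b1100010010 = 786 decimal.
V_out = 0 + 786 × 0.000878906 V = 0.69082 V.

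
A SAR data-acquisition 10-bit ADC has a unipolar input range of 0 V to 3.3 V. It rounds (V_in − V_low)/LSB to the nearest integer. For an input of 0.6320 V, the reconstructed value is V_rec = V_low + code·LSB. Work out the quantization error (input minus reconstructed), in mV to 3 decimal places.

Step size: 3.3 V ÷ 2^10 = 3.223 mV.
Scaled input = 196.1115 LSBs, so code = 196.
Reconstructed: 0.63164062 V.
V_in − V_rec = 0.000359375 V = 0.359 mV.

0.359 mV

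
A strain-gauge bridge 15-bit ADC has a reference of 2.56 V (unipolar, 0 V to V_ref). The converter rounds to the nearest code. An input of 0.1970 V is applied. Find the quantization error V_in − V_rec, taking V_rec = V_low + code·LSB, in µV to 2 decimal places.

One LSB is 2.56 V / 32768 = 78.12 µV.
Scaled input = 2521.6000 LSBs, so code = 2522.
Reconstructed: 0.19703125 V.
Difference: -3.125e-05 V → -31.25 µV.

-31.25 µV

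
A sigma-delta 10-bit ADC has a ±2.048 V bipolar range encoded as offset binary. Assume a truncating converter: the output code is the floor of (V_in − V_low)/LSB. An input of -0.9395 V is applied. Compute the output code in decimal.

code 277

With 1024 levels over 4.096 V, one step is 4.000 mV.
(V_in − V_low)/LSB = (-0.9395 − (−2.048)) / 0.004 = 277.125.
⌊·⌋(277.125) = 277.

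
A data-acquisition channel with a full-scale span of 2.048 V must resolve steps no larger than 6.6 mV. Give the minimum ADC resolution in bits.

9 bits

Number of steps required ≥ 2.048 V / 6.6 mV = 310.30.
Need 2^N ≥ 310.30; 2^8 = 256, 2^9 = 512.
Minimum N = 9.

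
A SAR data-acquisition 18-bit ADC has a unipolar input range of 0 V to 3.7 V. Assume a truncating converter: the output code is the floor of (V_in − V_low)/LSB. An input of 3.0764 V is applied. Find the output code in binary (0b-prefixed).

code 0b110101001101101010 (decimal 217962)

Full-scale span = 3.7 V; LSB = 3.7/2^18 = 14.11 µV.
(3.0764 − 0) / 1.41144e-05 = 217962.109 LSBs.
So the output code is 217962.
In binary (0b-prefixed): 0b110101001101101010.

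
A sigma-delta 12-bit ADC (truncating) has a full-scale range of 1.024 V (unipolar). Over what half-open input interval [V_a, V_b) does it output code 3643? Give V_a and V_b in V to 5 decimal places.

LSB = 1.024/2^12 = 250.00 µV.
V_a = V_low + 3643·LSB = 0.91075 V; V_b = V_low + 3644·LSB = 0.911 V.

[0.91075 V, 0.91100 V)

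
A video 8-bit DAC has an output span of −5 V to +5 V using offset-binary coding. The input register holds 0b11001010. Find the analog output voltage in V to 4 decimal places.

2.8906 V

LSB = 10 V / 2^8 = 39.062 mV.
Code 0b11001010 = 202 decimal.
V_out = (−5) + 202 × 0.0390625 V = 2.89062 V.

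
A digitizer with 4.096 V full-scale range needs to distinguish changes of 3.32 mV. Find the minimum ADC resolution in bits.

11 bits

Number of steps required ≥ 4.096 V / 3.32 mV = 1233.73.
Need 2^N ≥ 1233.73; 2^10 = 1024, 2^11 = 2048.
Minimum N = 11.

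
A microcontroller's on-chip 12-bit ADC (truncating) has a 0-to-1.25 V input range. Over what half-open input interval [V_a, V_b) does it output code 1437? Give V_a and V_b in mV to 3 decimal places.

LSB = 1.25/2^12 = 305.18 µV.
V_a = V_low + 1437·LSB = 0.438538 V; V_b = V_low + 1438·LSB = 0.438843 V.

[438.538 mV, 438.843 mV)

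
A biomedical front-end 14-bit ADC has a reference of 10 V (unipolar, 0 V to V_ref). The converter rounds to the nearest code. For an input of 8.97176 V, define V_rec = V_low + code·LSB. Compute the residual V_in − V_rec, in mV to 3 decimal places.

0.202 mV

LSB = 10/2^14 = 0.610 mV.
(V_in − V_low)/LSB = (8.97176 − 0)/0.000610352 = 14699.3316 → code 14699 (round).
Code 14699 maps back to 0 + 14699×0.000610352 V = 8.9715576 V.
Error = 8.97176 − 8.9715576 = 0.000202383 V = 0.202 mV.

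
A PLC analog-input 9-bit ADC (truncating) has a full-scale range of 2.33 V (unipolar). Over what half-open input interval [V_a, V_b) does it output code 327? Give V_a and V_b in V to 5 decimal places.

[1.48811 V, 1.49266 V)

LSB = 2.33/2^9 = 4.551 mV.
V_a = V_low + 327·LSB = 1.48811 V; V_b = V_low + 328·LSB = 1.49266 V.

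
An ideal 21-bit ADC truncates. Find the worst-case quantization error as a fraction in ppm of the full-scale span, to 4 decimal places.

Truncating → worst-case error = 1 LSB = V_FS/2^21, so 1e+06/2097152 = 0.476837 ppm of full scale.

0.4768 ppm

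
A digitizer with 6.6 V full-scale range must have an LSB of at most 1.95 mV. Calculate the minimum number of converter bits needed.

12 bits

Number of steps required ≥ 6.6 V / 1.95 mV = 3384.62.
Need 2^N ≥ 3384.62; 2^11 = 2048, 2^12 = 4096.
Minimum N = 12.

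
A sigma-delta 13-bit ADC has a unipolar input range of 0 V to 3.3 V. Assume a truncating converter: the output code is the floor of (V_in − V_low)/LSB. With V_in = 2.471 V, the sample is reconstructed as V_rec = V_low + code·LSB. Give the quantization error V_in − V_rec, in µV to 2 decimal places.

One LSB is 3.3 V / 8192 = 402.83 µV.
(2.471 − 0)/0.000402832 = 6134.0703; ⌊·⌋ gives code 6134.
Code 6134 maps back to 0 + 6134×0.000402832 V = 2.4709717 V.
Difference: 2.83203e-05 V → 28.32 µV.

28.32 µV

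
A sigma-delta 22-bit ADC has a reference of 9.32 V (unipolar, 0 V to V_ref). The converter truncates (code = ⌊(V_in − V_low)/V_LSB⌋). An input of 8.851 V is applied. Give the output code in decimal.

code 3983238

Full-scale span = 9.32 V; LSB = 9.32/2^22 = 2.22 µV.
(8.851 − 0) / 2.22206e-06 = 3983238.702 LSBs.
⌊·⌋(3983238.702) = 3983238.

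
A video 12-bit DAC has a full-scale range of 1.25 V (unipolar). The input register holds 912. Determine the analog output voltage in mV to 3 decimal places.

LSB = 1.25 V / 2^12 = 305.18 µV.
V_out = 0 + 912 × 0.000305176 V = 0.27832 V.
= 278.320 mV.

278.320 mV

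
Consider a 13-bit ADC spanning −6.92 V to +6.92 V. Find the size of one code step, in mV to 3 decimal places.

1.689 mV

Full-scale span = 13.84 V.
LSB = 13.84 / 2^13 = 13.84 / 8192 = 0.00168945 V = 1.689 mV.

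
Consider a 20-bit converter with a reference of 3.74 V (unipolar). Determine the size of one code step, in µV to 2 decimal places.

Full-scale span = 3.74 V.
LSB = 3.74 / 2^20 = 3.74 / 1048576 = 3.56674e-06 V = 3.57 µV.

3.57 µV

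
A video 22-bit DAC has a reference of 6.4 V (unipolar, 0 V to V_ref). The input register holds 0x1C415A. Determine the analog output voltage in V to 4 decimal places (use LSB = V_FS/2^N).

LSB = 6.4 V / 2^22 = 1.53 µV.
Code 0x1C415A = 1851738 decimal.
V_out = 0 + 1851738 × 1.52588e-06 V = 2.82553 V.

2.8255 V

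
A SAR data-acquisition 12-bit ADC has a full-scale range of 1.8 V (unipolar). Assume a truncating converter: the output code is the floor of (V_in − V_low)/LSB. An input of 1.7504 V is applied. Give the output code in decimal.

code 3983

With 4096 levels over 1.8 V, one step is 439.45 µV.
Input sits at 3983.132 steps above V_low.
Floor → code 3983.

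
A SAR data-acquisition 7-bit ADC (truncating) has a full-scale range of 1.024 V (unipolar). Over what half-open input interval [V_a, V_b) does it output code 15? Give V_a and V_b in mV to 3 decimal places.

LSB = 1.024/2^7 = 8.000 mV.
V_a = V_low + 15·LSB = 0.12 V; V_b = V_low + 16·LSB = 0.128 V.

[120.000 mV, 128.000 mV)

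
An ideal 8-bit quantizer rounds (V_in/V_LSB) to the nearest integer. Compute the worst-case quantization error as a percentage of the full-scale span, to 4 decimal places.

0.1953 %

Rounding → worst-case error = ½ LSB = V_FS/2^9, so 100/512 = 0.195312 % of full scale.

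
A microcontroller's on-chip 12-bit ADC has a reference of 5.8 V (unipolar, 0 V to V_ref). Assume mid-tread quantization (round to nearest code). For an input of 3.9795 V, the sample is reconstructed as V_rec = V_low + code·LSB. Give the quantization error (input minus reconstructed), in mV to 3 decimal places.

0.496 mV

Step size: 5.8 V ÷ 2^12 = 1.416 mV.
(3.9795 − 0)/0.00141602 = 2810.3503; round gives code 2810.
Reconstructed: 3.9790039 V.
Difference: 0.000496094 V → 0.496 mV.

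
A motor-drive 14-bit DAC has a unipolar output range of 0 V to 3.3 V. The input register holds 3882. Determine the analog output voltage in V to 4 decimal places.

0.7819 V

LSB = 3.3 V / 2^14 = 201.42 µV.
V_out = 0 + 3882 × 0.000201416 V = 0.781897 V.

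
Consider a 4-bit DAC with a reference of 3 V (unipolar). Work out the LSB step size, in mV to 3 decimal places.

187.500 mV

Full-scale span = 3 V.
LSB = 3 / 2^4 = 3 / 16 = 0.1875 V = 187.500 mV.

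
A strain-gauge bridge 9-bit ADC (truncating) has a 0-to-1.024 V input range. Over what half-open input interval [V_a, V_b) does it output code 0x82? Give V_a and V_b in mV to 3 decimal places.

[260.000 mV, 262.000 mV)

LSB = 1.024/2^9 = 2.000 mV.
Code 0x82 = 130 decimal.
V_a = V_low + 130·LSB = 0.26 V; V_b = V_low + 131·LSB = 0.262 V.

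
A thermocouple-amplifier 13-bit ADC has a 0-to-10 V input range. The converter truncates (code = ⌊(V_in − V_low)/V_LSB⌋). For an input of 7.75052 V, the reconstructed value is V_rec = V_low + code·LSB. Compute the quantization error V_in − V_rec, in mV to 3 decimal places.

0.276 mV

LSB = 10/2^13 = 1.221 mV.
Scaled input = 6349.2260 LSBs, so code = 6349.
Code 6349 maps back to 0 + 6349×0.0012207 V = 7.7502441 V.
V_in − V_rec = 0.000275859 V = 0.276 mV.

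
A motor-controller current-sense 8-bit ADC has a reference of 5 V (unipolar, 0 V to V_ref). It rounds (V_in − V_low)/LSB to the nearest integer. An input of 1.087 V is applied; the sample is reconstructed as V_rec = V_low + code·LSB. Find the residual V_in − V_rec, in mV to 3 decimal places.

One LSB is 5 V / 256 = 19.531 mV.
Scaled input = 55.6544 LSBs, so code = 56.
Reconstructed: 1.09375 V.
V_in − V_rec = -0.00675 V = -6.750 mV.

-6.750 mV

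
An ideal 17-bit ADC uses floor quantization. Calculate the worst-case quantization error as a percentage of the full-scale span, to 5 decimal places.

0.00076 %

Truncating → worst-case error = 1 LSB = V_FS/2^17, so 100/131072 = 0.000762939 % of full scale.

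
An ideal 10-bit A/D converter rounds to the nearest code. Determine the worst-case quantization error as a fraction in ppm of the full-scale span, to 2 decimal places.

488.28 ppm

Rounding → worst-case error = ½ LSB = V_FS/2^11, so 1e+06/2048 = 488.281 ppm of full scale.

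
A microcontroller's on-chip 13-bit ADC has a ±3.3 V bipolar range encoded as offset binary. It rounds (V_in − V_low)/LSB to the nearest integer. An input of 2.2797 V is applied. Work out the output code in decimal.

code 6926

Full-scale span = 6.6 V; LSB = 6.6/2^13 = 0.806 mV.
(V_in − V_low)/LSB = (2.2797 − (−3.3)) / 0.000805664 = 6925.591.
Round → code 6926.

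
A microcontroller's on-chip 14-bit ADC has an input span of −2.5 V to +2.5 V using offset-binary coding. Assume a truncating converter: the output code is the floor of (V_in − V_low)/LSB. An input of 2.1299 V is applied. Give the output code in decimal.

code 15171

Full-scale span = 5 V; LSB = 5/2^14 = 305.18 µV.
Input sits at 15171.256 steps above V_low.
So the output code is 15171.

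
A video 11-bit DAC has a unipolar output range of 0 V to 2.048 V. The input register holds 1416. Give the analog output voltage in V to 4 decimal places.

1.4160 V

LSB = 2.048 V / 2^11 = 1.000 mV.
V_out = 0 + 1416 × 0.001 V = 1.416 V.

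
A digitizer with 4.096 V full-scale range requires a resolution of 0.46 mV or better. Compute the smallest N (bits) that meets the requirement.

Number of steps required ≥ 4.096 V / 0.46 mV = 8904.35.
Need 2^N ≥ 8904.35; 2^13 = 8192, 2^14 = 16384.
Minimum N = 14.

14 bits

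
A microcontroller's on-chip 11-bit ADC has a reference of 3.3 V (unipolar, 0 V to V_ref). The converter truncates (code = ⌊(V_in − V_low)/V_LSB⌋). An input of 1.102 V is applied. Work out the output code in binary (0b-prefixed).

LSB = 3.3 V / 2048 = 1.611 mV.
(1.102 − 0) / 0.00161133 = 683.908 LSBs.
So the output code is 683.
In binary (0b-prefixed): 0b1010101011.

code 0b1010101011 (decimal 683)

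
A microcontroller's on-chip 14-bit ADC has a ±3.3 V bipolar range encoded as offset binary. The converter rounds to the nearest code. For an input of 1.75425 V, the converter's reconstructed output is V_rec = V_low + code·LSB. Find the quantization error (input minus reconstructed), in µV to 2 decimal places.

-83.50 µV

Step size: 6.6 V ÷ 2^14 = 402.83 µV.
Scaled input = 12546.7927 LSBs, so code = 12547.
Reconstructed: 1.7543335 V.
V_in − V_rec = -8.34961e-05 V = -83.50 µV.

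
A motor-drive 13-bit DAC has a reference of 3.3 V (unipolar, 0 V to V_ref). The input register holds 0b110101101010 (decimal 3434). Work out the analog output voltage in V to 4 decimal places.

1.3833 V

LSB = 3.3 V / 2^13 = 402.83 µV.
Code 0b110101101010 = 3434 decimal.
V_out = 0 + 3434 × 0.000402832 V = 1.38333 V.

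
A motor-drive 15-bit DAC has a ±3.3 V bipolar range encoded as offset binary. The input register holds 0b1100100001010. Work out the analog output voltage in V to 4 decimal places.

LSB = 6.6 V / 2^15 = 201.42 µV.
Code 0b1100100001010 = 6410 decimal.
V_out = (−3.3) + 6410 × 0.000201416 V = -2.00892 V.

-2.0089 V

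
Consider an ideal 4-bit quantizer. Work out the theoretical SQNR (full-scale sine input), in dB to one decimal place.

SNR ≈ 6.02·N + 1.76 dB = 6.02·4 + 1.76 = 25.84 dB.

25.8 dB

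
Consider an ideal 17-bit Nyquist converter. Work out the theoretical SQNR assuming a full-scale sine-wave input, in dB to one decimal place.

104.1 dB

SNR ≈ 6.02·N + 1.76 dB = 6.02·17 + 1.76 = 104.10 dB.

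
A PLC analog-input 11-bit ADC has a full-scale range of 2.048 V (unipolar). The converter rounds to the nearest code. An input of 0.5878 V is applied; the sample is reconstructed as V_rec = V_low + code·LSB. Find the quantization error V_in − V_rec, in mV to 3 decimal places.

One LSB is 2.048 V / 2048 = 1.000 mV.
(V_in − V_low)/LSB = (0.5878 − 0)/0.001 = 587.8000 → code 588 (round).
Reconstructed: 0.588 V.
Difference: -0.0002 V → -0.200 mV.

-0.200 mV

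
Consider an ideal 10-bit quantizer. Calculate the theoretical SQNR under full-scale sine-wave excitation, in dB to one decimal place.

62.0 dB

SNR ≈ 6.02·N + 1.76 dB = 6.02·10 + 1.76 = 61.96 dB.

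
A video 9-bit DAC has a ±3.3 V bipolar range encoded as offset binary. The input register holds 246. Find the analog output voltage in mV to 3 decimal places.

-128.906 mV

LSB = 6.6 V / 2^9 = 12.891 mV.
V_out = (−3.3) + 246 × 0.0128906 V = -0.128906 V.
= -128.906 mV.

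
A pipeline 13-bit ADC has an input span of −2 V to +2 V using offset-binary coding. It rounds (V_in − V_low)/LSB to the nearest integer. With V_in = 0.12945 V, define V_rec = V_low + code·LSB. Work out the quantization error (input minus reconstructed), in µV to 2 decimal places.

55.47 µV

Step size: 4 V ÷ 2^13 = 488.28 µV.
Scaled input = 4361.1136 LSBs, so code = 4361.
V_rec = (−2) + 4361·0.000488281 = 0.12939453 V.
Difference: 5.54688e-05 V → 55.47 µV.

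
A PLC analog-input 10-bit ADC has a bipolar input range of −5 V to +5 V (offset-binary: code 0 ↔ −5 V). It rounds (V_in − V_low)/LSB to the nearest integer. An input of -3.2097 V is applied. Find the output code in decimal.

code 183

LSB = 10 V / 1024 = 9.766 mV.
Input sits at 183.327 steps above V_low.
round(183.327) = 183.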